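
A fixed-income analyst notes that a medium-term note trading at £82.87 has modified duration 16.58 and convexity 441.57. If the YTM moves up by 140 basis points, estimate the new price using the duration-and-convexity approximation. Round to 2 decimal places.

£67.22

Duration effect: -D_mod·Δy = -16.58 × (+0.014) = -0.232120
Convexity effect: ½·C·(Δy)² = 0.5 × 441.57 × (0.014)² = +0.04327386
ΔP/P ≈ -0.232120 + 0.04327386 = -0.18884614
New price ≈ 82.87 × (1 - 0.18884614) = 67.2203203782.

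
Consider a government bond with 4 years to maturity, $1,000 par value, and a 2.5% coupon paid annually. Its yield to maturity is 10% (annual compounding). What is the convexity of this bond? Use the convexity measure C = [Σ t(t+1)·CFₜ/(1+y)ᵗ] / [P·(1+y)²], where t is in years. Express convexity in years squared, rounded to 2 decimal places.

15.61

With y = 0.1:
  t   CF        PV=CF/(1+0.1)^t    t·PV        t(t+1)·PV
  1        25.00        22.7273        22.7273          45.4545
  2        25.00        20.6612        41.3223         123.9669
  3        25.00        18.7829        56.3486         225.3944
  4     1,025.00       700.0888     2,800.3552      14,001.7758
  Σ                    762.2601     2,920.7534      14,396.5918
P = 762.2601.
Convexity = Σ t(t+1)·PV / [P·(1+y)²] = 14,396.5918 / (762.2601 × 1.210000) = 15.60886.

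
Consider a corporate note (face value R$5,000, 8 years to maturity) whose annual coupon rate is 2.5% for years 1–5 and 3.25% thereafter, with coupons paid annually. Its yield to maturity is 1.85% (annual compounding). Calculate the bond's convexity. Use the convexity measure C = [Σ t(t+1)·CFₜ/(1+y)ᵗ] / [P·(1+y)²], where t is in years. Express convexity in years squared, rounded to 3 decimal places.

With y = 0.0185:
  t   CF        PV=CF/(1+0.0185)^t    t·PV        t(t+1)·PV
  1       125.00       122.7295       122.7295         245.4590
  2       125.00       120.5002       241.0005         723.0015
  3       125.00       118.3115       354.9345       1,419.7378
  4       125.00       116.1625       464.6499       2,323.2496
  5       125.00       114.0525       570.2625       3,421.5753
  6       162.50       145.5751       873.4507       6,114.1552
  7       162.50       142.9309     1,000.5163       8,004.1305
  8     5,162.50     4,458.3258    35,666.6061     320,999.4545
  Σ                  5,338.5880    39,294.1500     343,250.7634
P = 5,338.5880.
Convexity = Σ t(t+1)·PV / [P·(1+y)²] = 343,250.7634 / (5,338.5880 × 1.037342) = 61.98164.

61.982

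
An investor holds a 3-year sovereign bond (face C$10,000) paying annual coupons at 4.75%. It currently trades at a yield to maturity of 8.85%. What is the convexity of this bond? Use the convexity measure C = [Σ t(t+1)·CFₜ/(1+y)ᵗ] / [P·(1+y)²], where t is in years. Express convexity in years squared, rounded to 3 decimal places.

9.490

With y = 0.0885:
  t   CF        PV=CF/(1+0.0885)^t    t·PV        t(t+1)·PV
  1       475.00       436.3803       436.3803         872.7607
  2       475.00       400.9006       801.8013       2,405.4038
  3    10,475.00     8,122.1075    24,366.3224      97,465.2896
  Σ                  8,959.3884    25,604.5040     100,743.4541
P = 8,959.3884.
Convexity = Σ t(t+1)·PV / [P·(1+y)²] = 100,743.4541 / (8,959.3884 × 1.184832) = 9.49034.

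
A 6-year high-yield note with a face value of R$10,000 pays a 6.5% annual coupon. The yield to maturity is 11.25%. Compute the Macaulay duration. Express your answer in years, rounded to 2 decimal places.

5.04 years

Periodic yield y = 0.1125. Discount each cash flow and weight by its year:
  t   CF        PV=CF/(1+0.1125)^t    t·PV
  1       650.00       584.2697       584.2697
  2       650.00       525.1862     1,050.3724
  3       650.00       472.0775     1,416.2325
  4       650.00       424.3393     1,697.3573
  5       650.00       381.4286     1,907.1430
  6    10,650.00     5,617.5829    33,705.4974
  Σ                  8,004.8842    40,360.8723
Price P = Σ PV = 8,004.8842.
Macaulay duration = Σ(t·PV) / P = 40,360.8723 / 8,004.8842 = 5.04203 years.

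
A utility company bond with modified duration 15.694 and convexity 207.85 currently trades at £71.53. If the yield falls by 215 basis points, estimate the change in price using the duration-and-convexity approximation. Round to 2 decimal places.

Duration effect: -D_mod·Δy = -15.694 × (-0.0215) = +0.337421
Convexity effect: ½·C·(Δy)² = 0.5 × 207.85 × (-0.0215)² = +0.04803933125
ΔP/P ≈ +0.337421 + 0.04803933125 = +0.38546033125
ΔP ≈ 71.53 × (+0.38546033125) = +27.5719774943125.

+£27.57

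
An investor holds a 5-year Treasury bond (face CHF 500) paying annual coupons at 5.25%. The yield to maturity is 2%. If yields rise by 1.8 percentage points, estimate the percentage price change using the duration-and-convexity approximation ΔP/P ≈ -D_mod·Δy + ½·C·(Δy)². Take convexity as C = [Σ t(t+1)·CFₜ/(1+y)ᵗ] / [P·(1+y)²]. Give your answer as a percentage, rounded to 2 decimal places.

-7.64%

With y = 0.02:
  t   CF        PV=CF/(1+0.02)^t    t·PV        t(t+1)·PV
  1        26.25        25.7353        25.7353          51.4706
  2        26.25        25.2307        50.4614         151.3841
  3        26.25        24.7360        74.2079         296.8315
  4        26.25        24.2509        97.0038         485.0188
  5       526.25       476.6408     2,383.2042      14,299.2252
  Σ                    576.5937     2,630.6125      15,283.9302
P = 576.5937; D_Mac = 4.56233 yrs; D_mod = 4.47288 yrs; C = 25.47797.
Duration effect: -4.47288 × (+0.018) = -0.080512
Convexity effect: 0.5 × 25.47797 × (0.018)² = +0.0041274
ΔP/P ≈ -0.080512 + 0.0041274 = -0.076384 = -7.6384%.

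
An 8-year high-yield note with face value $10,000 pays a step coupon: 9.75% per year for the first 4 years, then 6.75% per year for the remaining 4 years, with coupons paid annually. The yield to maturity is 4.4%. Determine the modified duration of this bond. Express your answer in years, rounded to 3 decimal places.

Periodic yield y = 0.044. First find Macaulay duration:
  t   CF        PV=CF/(1+0.044)^t    t·PV
  1       975.00       933.9080       933.9080
  2       975.00       894.5479     1,789.0959
  3       975.00       856.8467     2,570.5400
  4       975.00       820.7344     3,282.9375
  5       675.00       544.2536     2,721.2678
  6       675.00       521.3157     3,127.8940
  7       675.00       499.3445     3,495.4116
  8    10,675.00     7,564.2155    60,513.7242
  Σ                 12,635.1663    78,434.7790
P = 12,635.1663; Macaulay duration = 78,434.7790 / 12,635.1663 = 6.20766 years.
Modified duration = D_Mac / (1 + y) = 6.20766 / 1.044 = 5.94603 years.

5.946 years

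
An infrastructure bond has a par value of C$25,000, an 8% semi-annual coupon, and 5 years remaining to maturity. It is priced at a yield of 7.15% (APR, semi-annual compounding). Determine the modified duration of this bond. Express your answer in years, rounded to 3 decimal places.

Periodic yield y = 0.03575. First find Macaulay duration:
  t   CF        PV=CF/(1+0.03575)^t    t·PV
  1     1,000.00       965.4839       965.4839
  2     1,000.00       932.1593     1,864.3185
  3     1,000.00       899.9848     2,699.9544
  4     1,000.00       868.9209     3,475.6835
  5     1,000.00       838.9292     4,194.6458
  6     1,000.00       809.9726     4,859.8358
  7     1,000.00       782.0156     5,474.1091
  8     1,000.00       755.0235     6,040.1879
  9     1,000.00       728.9631     6,560.6676
  10   26,000.00    18,298.8555   182,988.5552
  Σ                 25,880.3083   219,123.4418
P = 25,880.3083; Macaulay duration = 219,123.4418 / 25,880.3083 = 8.46680 half-year periods = 4.23340 years.
Modified duration = D_Mac / (1 + y) = 4.23340 / 1.03575 = 4.08728 years.

4.087 years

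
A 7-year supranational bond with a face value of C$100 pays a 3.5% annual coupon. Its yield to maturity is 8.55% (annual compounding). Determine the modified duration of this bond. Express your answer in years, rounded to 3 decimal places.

5.710 years

Periodic yield y = 0.0855. First find Macaulay duration:
  t   CF        PV=CF/(1+0.0855)^t    t·PV
  1         3.50         3.2243         3.2243
  2         3.50         2.9704         5.9407
  3         3.50         2.7364         8.2092
  4         3.50         2.5209        10.0834
  5         3.50         2.3223        11.6115
  6         3.50         2.1394        12.8363
  7       103.50        58.2816       407.9713
  Σ                     74.1952       459.8768
P = 74.1952; Macaulay duration = 459.8768 / 74.1952 = 6.19820 years.
Modified duration = D_Mac / (1 + y) = 6.19820 / 1.0855 = 5.70999 years.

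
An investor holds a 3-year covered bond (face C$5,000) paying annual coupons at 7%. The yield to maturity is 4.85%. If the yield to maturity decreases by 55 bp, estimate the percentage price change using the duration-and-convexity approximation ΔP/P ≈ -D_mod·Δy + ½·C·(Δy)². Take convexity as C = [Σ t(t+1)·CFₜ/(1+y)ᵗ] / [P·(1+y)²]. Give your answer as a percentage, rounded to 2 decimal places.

With y = 0.0485:
  t   CF        PV=CF/(1+0.0485)^t    t·PV        t(t+1)·PV
  1       350.00       333.8102       333.8102         667.6204
  2       350.00       318.3693       636.7386       1,910.2158
  3     5,350.00     4,641.3944    13,924.1833      55,696.7333
  Σ                  5,293.5739    14,894.7321      58,274.5694
P = 5,293.5739; D_Mac = 2.81374 yrs; D_mod = 2.68358 yrs; C = 10.01367.
Duration effect: -2.68358 × (-0.0055) = +0.014760
Convexity effect: 0.5 × 10.01367 × (-0.0055)² = +0.0001515
ΔP/P ≈ +0.014760 + 0.0001515 = +0.014911 = +1.4911%.

+1.49%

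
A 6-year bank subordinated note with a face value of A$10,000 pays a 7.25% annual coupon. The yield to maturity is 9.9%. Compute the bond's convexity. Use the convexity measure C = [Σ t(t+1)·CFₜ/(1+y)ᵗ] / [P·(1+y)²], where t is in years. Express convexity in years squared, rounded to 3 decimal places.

With y = 0.099:
  t   CF        PV=CF/(1+0.099)^t    t·PV        t(t+1)·PV
  1       725.00       659.6906       659.6906       1,319.3813
  2       725.00       600.2644     1,200.5289       3,601.5867
  3       725.00       546.1915     1,638.5745       6,554.2979
  4       725.00       496.9895     1,987.9581       9,939.7905
  5       725.00       452.2198     2,261.0988      13,566.5931
  6    10,725.00     6,087.1099    36,522.6597     255,658.6179
  Σ                  8,842.4658    44,270.5106     290,640.2673
P = 8,842.4658.
Convexity = Σ t(t+1)·PV / [P·(1+y)²] = 290,640.2673 / (8,842.4658 × 1.207801) = 27.21366.

27.214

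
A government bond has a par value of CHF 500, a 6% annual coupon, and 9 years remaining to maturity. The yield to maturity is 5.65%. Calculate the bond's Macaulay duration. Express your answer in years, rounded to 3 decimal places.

Periodic yield y = 0.0565. Discount each cash flow and weight by its year:
  t   CF        PV=CF/(1+0.0565)^t    t·PV
  1        30.00        28.3956        28.3956
  2        30.00        26.8771        53.7542
  3        30.00        25.4397        76.3192
  4        30.00        24.0793        96.3171
  5        30.00        22.7915       113.9577
  6        30.00        21.5727       129.4361
  7        30.00        20.4190       142.9331
  8        30.00        19.3270       154.6163
  9       530.00       323.1844     2,908.6594
  Σ                    512.0864     3,704.3887
Price P = Σ PV = 512.0864.
Macaulay duration = Σ(t·PV) / P = 3,704.3887 / 512.0864 = 7.23391 years.

7.234 years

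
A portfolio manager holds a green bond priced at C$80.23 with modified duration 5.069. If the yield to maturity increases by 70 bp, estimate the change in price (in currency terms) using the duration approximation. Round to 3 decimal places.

Duration approximation: ΔP/P ≈ -D_mod · Δy = -5.069 × (+0.007) = -0.035483.
ΔP ≈ 80.23 × (-0.035483) = -2.84680109.

-C$2.847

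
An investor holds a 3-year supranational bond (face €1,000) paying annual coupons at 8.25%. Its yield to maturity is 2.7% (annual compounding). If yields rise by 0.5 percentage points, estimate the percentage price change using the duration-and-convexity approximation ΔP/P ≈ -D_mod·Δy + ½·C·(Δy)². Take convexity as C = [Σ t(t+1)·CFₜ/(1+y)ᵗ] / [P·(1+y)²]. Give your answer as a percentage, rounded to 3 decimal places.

-1.347%

With y = 0.027:
  t   CF        PV=CF/(1+0.027)^t    t·PV        t(t+1)·PV
  1        82.50        80.3311        80.3311         160.6621
  2        82.50        78.2191       156.4383         469.3149
  3     1,082.50       999.3476     2,998.0428      11,992.1712
  Σ                  1,157.8978     3,234.8122      12,622.1482
P = 1,157.8978; D_Mac = 2.79369 yrs; D_mod = 2.72025 yrs; C = 10.33528.
Duration effect: -2.72025 × (+0.005) = -0.013601
Convexity effect: 0.5 × 10.33528 × (0.005)² = +0.0001292
ΔP/P ≈ -0.013601 + 0.0001292 = -0.013472 = -1.3472%.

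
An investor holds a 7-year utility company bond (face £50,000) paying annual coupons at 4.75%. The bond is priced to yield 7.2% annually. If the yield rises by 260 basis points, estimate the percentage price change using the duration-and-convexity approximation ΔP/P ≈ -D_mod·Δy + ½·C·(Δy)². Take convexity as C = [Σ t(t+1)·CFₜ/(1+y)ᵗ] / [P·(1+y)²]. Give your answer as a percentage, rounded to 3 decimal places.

-13.302%

With y = 0.072:
  t   CF        PV=CF/(1+0.072)^t    t·PV        t(t+1)·PV
  1     2,375.00     2,215.4851     2,215.4851       4,430.9701
  2     2,375.00     2,066.6838     4,133.3677      12,400.1030
  3     2,375.00     1,927.8767     5,783.6301      23,134.5206
  4     2,375.00     1,798.3925     7,193.5698      35,967.8492
  5     2,375.00     1,677.6049     8,388.0245      50,328.1471
  6     2,375.00     1,564.9299     9,389.5797      65,727.0578
  7    52,375.00    32,192.9325   225,350.5272   1,802,804.2179
  Σ                 43,443.9054   262,454.1842   1,994,792.8658
P = 43,443.9054; D_Mac = 6.04122 yrs; D_mod = 5.63547 yrs; C = 39.95576.
Duration effect: -5.63547 × (+0.026) = -0.146522
Convexity effect: 0.5 × 39.95576 × (0.026)² = +0.0135050
ΔP/P ≈ -0.146522 + 0.0135050 = -0.133017 = -13.3017%.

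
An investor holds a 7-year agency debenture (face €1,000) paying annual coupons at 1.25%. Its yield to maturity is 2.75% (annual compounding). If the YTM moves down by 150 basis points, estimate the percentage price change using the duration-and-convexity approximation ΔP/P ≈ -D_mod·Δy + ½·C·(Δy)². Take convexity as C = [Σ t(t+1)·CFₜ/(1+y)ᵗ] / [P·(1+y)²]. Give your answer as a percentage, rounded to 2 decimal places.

+10.39%

With y = 0.0275:
  t   CF        PV=CF/(1+0.0275)^t    t·PV        t(t+1)·PV
  1        12.50        12.1655        12.1655          24.3309
  2        12.50        11.8399        23.6797          71.0391
  3        12.50        11.5230        34.5689         138.2757
  4        12.50        11.2146        44.8583         224.2914
  5        12.50        10.9144        54.5721         327.4327
  6        12.50        10.6223        63.7339         446.1371
  7     1,012.50       837.3793     5,861.6551      46,893.2405
  Σ                    905.6589     6,095.2334      48,124.7474
P = 905.6589; D_Mac = 6.73016 yrs; D_mod = 6.55004 yrs; C = 50.33153.
Duration effect: -6.55004 × (-0.015) = +0.098251
Convexity effect: 0.5 × 50.33153 × (-0.015)² = +0.0056623
ΔP/P ≈ +0.098251 + 0.0056623 = +0.103913 = +10.3913%.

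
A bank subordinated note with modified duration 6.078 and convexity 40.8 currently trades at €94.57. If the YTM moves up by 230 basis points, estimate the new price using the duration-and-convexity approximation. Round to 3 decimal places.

Duration effect: -D_mod·Δy = -6.078 × (+0.023) = -0.139794
Convexity effect: ½·C·(Δy)² = 0.5 × 40.8 × (0.023)² = +0.0107916
ΔP/P ≈ -0.139794 + 0.0107916 = -0.1290024
New price ≈ 94.57 × (1 - 0.1290024) = 82.370243032.

€82.370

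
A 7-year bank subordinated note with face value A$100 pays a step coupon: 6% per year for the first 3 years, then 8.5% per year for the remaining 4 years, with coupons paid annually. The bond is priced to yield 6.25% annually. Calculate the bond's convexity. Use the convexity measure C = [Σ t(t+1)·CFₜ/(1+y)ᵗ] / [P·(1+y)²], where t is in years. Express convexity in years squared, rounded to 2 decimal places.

38.92

With y = 0.0625:
  t   CF        PV=CF/(1+0.0625)^t    t·PV        t(t+1)·PV
  1         6.00         5.6471         5.6471          11.2941
  2         6.00         5.3149        10.6298          31.8893
  3         6.00         5.0022        15.0067          60.0269
  4         8.50         6.6697        26.6786         133.3930
  5         8.50         6.2773        31.3866         188.3196
  6         8.50         5.9081        35.4484         248.1387
  7       108.50        70.9786       496.8499       3,974.7992
  Σ                    105.7978       621.6470       4,647.8608
P = 105.7978.
Convexity = Σ t(t+1)·PV / [P·(1+y)²] = 4,647.8608 / (105.7978 × 1.128906) = 38.91515.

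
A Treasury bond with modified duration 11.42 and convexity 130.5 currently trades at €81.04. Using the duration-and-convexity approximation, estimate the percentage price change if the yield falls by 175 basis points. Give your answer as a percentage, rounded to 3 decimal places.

Duration effect: -D_mod·Δy = -11.42 × (-0.0175) = +0.199850
Convexity effect: ½·C·(Δy)² = 0.5 × 130.5 × (-0.0175)² = +0.0199828125
ΔP/P ≈ +0.199850 + 0.0199828125 = +0.2198328125
= +21.98328125%.

+21.983%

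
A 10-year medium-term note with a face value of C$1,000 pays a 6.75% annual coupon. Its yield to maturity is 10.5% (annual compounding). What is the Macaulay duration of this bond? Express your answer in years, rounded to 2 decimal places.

Periodic yield y = 0.105. Discount each cash flow and weight by its year:
  t   CF        PV=CF/(1+0.105)^t    t·PV
  1        67.50        61.0860        61.0860
  2        67.50        55.2814       110.5628
  3        67.50        50.0284       150.0853
  4        67.50        45.2746       181.0984
  5        67.50        40.9725       204.8625
  6        67.50        37.0792       222.4751
  7        67.50        33.5558       234.8907
  8        67.50        30.3673       242.9380
  9        67.50        27.4817       247.3351
  10    1,067.50       393.3192     3,933.1916
  Σ                    774.4460     5,588.5256
Price P = Σ PV = 774.4460.
Macaulay duration = Σ(t·PV) / P = 5,588.5256 / 774.4460 = 7.21616 years.

7.22 years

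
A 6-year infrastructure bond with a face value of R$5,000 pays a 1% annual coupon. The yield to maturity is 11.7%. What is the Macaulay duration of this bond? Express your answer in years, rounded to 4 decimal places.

5.7898 years

Periodic yield y = 0.117. Discount each cash flow and weight by its year:
  t   CF        PV=CF/(1+0.117)^t    t·PV
  1        50.00        44.7628        44.7628
  2        50.00        40.0741        80.1482
  3        50.00        35.8765       107.6296
  4        50.00        32.1187       128.4746
  5        50.00        28.7544       143.7719
  6     5,050.00     2,599.9940    15,599.9638
  Σ                  2,781.5804    16,104.7509
Price P = Σ PV = 2,781.5804.
Macaulay duration = Σ(t·PV) / P = 16,104.7509 / 2,781.5804 = 5.78978 years.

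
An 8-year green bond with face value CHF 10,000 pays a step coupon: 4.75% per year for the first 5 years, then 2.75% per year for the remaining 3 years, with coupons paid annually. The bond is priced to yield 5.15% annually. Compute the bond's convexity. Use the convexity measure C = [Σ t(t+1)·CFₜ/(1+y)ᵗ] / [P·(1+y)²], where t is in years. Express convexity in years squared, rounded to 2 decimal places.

With y = 0.0515:
  t   CF        PV=CF/(1+0.0515)^t    t·PV        t(t+1)·PV
  1       475.00       451.7356       451.7356         903.4712
  2       475.00       429.6107       859.2213       2,577.6640
  3       475.00       408.5693     1,225.7080       4,902.8321
  4       475.00       388.5586     1,554.2343       7,771.1716
  5       475.00       369.5279     1,847.6395      11,085.8368
  6       275.00       203.4591     1,220.7544       8,545.2805
  7       275.00       193.4941     1,354.4588      10,835.6703
  8    10,275.00     6,875.5527    55,004.4215     495,039.7934
  Σ                  9,320.5080    63,518.1734     541,661.7199
P = 9,320.5080.
Convexity = Σ t(t+1)·PV / [P·(1+y)²] = 541,661.7199 / (9,320.5080 × 1.105652) = 52.56177.

52.56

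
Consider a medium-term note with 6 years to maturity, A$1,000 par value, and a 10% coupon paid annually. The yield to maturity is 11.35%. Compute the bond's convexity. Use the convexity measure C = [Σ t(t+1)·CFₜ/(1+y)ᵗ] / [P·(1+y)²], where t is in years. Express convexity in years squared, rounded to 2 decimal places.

24.64

With y = 0.1135:
  t   CF        PV=CF/(1+0.1135)^t    t·PV        t(t+1)·PV
  1       100.00        89.8069        89.8069         179.6138
  2       100.00        80.6528       161.3056         483.9169
  3       100.00        72.4318       217.2954         869.1817
  4       100.00        65.0488       260.1951       1,300.9755
  5       100.00        58.4183       292.0915       1,752.5489
  6     1,100.00       577.1004     3,462.6023      24,238.2158
  Σ                    943.4590     4,483.2968      28,824.4526
P = 943.4590.
Convexity = Σ t(t+1)·PV / [P·(1+y)²] = 28,824.4526 / (943.4590 × 1.239882) = 24.64096.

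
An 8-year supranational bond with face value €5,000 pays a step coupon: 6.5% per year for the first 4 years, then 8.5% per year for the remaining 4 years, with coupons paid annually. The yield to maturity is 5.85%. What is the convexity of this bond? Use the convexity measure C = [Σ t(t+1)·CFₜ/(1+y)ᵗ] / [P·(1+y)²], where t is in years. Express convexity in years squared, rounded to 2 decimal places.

48.36

With y = 0.0585:
  t   CF        PV=CF/(1+0.0585)^t    t·PV        t(t+1)·PV
  1       325.00       307.0383       307.0383         614.0765
  2       325.00       290.0692       580.1384       1,740.4153
  3       325.00       274.0380       822.1140       3,288.4559
  4       325.00       258.8928     1,035.5711       5,177.8553
  5       425.00       319.8414     1,599.2068       9,595.2407
  6       425.00       302.1647     1,812.9883      12,690.9182
  7       425.00       285.4650     1,998.2551      15,986.0409
  8     5,425.00     3,442.4912    27,539.9299     247,859.3692
  Σ                  5,480.0006    35,695.2418     296,952.3720
P = 5,480.0006.
Convexity = Σ t(t+1)·PV / [P·(1+y)²] = 296,952.3720 / (5,480.0006 × 1.120422) = 48.36425.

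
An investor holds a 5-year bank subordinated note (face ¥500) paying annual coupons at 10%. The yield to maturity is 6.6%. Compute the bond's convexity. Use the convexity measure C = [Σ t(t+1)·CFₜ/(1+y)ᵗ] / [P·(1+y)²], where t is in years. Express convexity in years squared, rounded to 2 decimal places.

With y = 0.066:
  t   CF        PV=CF/(1+0.066)^t    t·PV        t(t+1)·PV
  1        50.00        46.9043        46.9043          93.8086
  2        50.00        44.0003        88.0006         264.0018
  3        50.00        41.2761       123.8282         495.3129
  4        50.00        38.7205       154.8821         774.4104
  5       550.00       399.5551     1,997.7754      11,986.6527
  Σ                    570.4563     2,411.3907      13,614.1864
P = 570.4563.
Convexity = Σ t(t+1)·PV / [P·(1+y)²] = 13,614.1864 / (570.4563 × 1.136356) = 21.00172.

21.00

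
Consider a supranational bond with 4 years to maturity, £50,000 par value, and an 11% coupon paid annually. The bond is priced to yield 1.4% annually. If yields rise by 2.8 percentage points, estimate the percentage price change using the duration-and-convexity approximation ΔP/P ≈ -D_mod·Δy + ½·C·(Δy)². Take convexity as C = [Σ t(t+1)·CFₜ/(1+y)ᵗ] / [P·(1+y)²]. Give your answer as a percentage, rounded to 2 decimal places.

-9.10%

With y = 0.014:
  t   CF        PV=CF/(1+0.014)^t    t·PV        t(t+1)·PV
  1     5,500.00     5,424.0631     5,424.0631      10,848.1262
  2     5,500.00     5,349.1747    10,698.3493      32,095.0480
  3     5,500.00     5,275.3202    15,825.9606      63,303.8423
  4    55,500.00    52,497.8071   209,991.2286   1,049,956.1429
  Σ                 68,546.3651   241,939.6016   1,156,203.1594
P = 68,546.3651; D_Mac = 3.52958 yrs; D_mod = 3.48084 yrs; C = 16.40491.
Duration effect: -3.48084 × (+0.028) = -0.097464
Convexity effect: 0.5 × 16.40491 × (0.028)² = +0.0064307
ΔP/P ≈ -0.097464 + 0.0064307 = -0.091033 = -9.1033%.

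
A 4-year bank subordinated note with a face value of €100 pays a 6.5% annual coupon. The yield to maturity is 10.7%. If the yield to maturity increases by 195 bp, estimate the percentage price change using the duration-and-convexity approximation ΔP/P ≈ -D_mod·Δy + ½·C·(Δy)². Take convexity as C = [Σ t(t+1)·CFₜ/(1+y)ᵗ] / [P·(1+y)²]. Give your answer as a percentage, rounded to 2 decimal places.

-6.11%

With y = 0.107:
  t   CF        PV=CF/(1+0.107)^t    t·PV        t(t+1)·PV
  1         6.50         5.8717         5.8717          11.7435
  2         6.50         5.3042        10.6084          31.8251
  3         6.50         4.7915        14.3745          57.4979
  4       106.50        70.9184       283.6737       1,418.3686
  Σ                     86.8858       314.5283       1,519.4350
P = 86.8858; D_Mac = 3.62002 yrs; D_mod = 3.27012 yrs; C = 14.27046.
Duration effect: -3.27012 × (+0.0195) = -0.063767
Convexity effect: 0.5 × 14.27046 × (0.0195)² = +0.0027132
ΔP/P ≈ -0.063767 + 0.0027132 = -0.061054 = -6.1054%.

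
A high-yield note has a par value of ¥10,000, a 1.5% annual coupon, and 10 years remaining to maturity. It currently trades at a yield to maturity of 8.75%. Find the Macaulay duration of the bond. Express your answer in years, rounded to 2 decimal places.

9.05 years

Periodic yield y = 0.0875. Discount each cash flow and weight by its year:
  t   CF        PV=CF/(1+0.0875)^t    t·PV
  1       150.00       137.9310       137.9310
  2       150.00       126.8331       253.6663
  3       150.00       116.6282       349.8845
  4       150.00       107.2443       428.9772
  5       150.00        98.6154       493.0772
  6       150.00        90.6809       544.0852
  7       150.00        83.3847       583.6929
  8       150.00        76.6756       613.4047
  9       150.00        70.5063       634.5566
  10   10,150.00     4,387.0581    43,870.5810
  Σ                  5,295.5576    47,909.8567
Price P = Σ PV = 5,295.5576.
Macaulay duration = Σ(t·PV) / P = 47,909.8567 / 5,295.5576 = 9.04718 years.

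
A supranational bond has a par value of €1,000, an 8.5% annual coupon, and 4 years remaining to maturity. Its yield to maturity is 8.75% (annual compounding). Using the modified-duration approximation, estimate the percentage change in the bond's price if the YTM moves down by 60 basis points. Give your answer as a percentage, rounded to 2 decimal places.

+1.96%

Periodic yield y = 0.0875. Modified duration first:
  t   CF        PV=CF/(1+0.0875)^t    t·PV
  1        85.00        78.1609        78.1609
  2        85.00        71.8721       143.7442
  3        85.00        66.0893       198.2679
  4     1,085.00       775.7337     3,102.9349
  Σ                    991.8561     3,523.1079
P = 991.8561; D_Mac = 3.55204 yrs; D_mod = 3.55204/(1+0.0875) = 3.26624 yrs.
ΔP/P ≈ -D_mod · Δy = -3.26624 × (-0.006) = +0.019597 = +1.9597%.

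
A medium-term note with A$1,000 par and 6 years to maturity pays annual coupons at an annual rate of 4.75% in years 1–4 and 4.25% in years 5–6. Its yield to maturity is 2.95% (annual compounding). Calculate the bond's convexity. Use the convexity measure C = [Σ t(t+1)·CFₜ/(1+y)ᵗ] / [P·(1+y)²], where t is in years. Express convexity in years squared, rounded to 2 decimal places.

34.31

With y = 0.0295:
  t   CF        PV=CF/(1+0.0295)^t    t·PV        t(t+1)·PV
  1        47.50        46.1389        46.1389          92.2778
  2        47.50        44.8168        89.6336         268.9008
  3        47.50        43.5326       130.5978         522.3911
  4        47.50        42.2852       169.1407         845.7036
  5        42.50        36.7500       183.7499       1,102.4996
  6     1,042.50       875.6246     5,253.7476      36,776.2335
  Σ                  1,089.1481     5,873.0086      39,608.0065
P = 1,089.1481.
Convexity = Σ t(t+1)·PV / [P·(1+y)²] = 39,608.0065 / (1,089.1481 × 1.059870) = 34.31179.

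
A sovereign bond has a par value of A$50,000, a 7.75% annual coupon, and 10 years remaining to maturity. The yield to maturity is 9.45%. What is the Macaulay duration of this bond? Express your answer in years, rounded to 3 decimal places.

Periodic yield y = 0.0945. Discount each cash flow and weight by its year:
  t   CF        PV=CF/(1+0.0945)^t    t·PV
  1     3,875.00     3,540.4294     3,540.4294
  2     3,875.00     3,234.7459     6,469.4919
  3     3,875.00     2,955.4554     8,866.3662
  4     3,875.00     2,700.2790    10,801.1161
  5     3,875.00     2,467.1348    12,335.6739
  6     3,875.00     2,254.1204    13,524.7225
  7     3,875.00     2,059.4979    14,416.4850
  8     3,875.00     1,881.6792    15,053.4334
  9     3,875.00     1,719.2135    15,472.9215
  10   53,875.00    21,838.8429   218,388.4290
  Σ                 44,651.3984   318,869.0690
Price P = Σ PV = 44,651.3984.
Macaulay duration = Σ(t·PV) / P = 318,869.0690 / 44,651.3984 = 7.14130 years.

7.141 years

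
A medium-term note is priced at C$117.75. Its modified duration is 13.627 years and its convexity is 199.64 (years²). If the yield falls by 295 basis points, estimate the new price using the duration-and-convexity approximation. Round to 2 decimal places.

C$175.31

Duration effect: -D_mod·Δy = -13.627 × (-0.0295) = +0.4019965
Convexity effect: ½·C·(Δy)² = 0.5 × 199.64 × (-0.0295)² = +0.086868355
ΔP/P ≈ +0.4019965 + 0.086868355 = +0.488864855
New price ≈ 117.75 × (1 + 0.488864855) = 175.31383667625.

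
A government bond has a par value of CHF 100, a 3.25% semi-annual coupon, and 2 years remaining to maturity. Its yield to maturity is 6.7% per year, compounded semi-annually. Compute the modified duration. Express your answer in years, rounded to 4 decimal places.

1.8875 years

Periodic yield y = 0.0335. First find Macaulay duration:
  t   CF        PV=CF/(1+0.0335)^t    t·PV
  1        1.625         1.5723         1.5723
  2        1.625         1.5214         3.0427
  3        1.625         1.4720         4.4161
  4      101.625        89.0756       356.3023
  Σ                     93.6413       365.3335
P = 93.6413; Macaulay duration = 365.3335 / 93.6413 = 3.90141 half-year periods = 1.95071 years.
Modified duration = D_Mac / (1 + y) = 1.95071 / 1.0335 = 1.88748 years.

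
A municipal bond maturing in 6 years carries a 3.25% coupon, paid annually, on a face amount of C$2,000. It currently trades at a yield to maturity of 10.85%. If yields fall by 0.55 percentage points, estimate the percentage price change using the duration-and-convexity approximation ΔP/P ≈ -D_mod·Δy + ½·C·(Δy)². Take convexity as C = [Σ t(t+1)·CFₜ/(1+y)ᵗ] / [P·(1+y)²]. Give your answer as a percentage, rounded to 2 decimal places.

+2.74%

With y = 0.1085:
  t   CF        PV=CF/(1+0.1085)^t    t·PV        t(t+1)·PV
  1        65.00        58.6378        58.6378         117.2756
  2        65.00        52.8983       105.7967         317.3900
  3        65.00        47.7206       143.1619         572.6477
  4        65.00        43.0497       172.1990         860.9949
  5        65.00        38.8360       194.1802       1,165.0810
  6     2,065.00     1,113.0274     6,678.1646      46,747.1525
  Σ                  1,354.1700     7,352.1402      49,780.5416
P = 1,354.1700; D_Mac = 5.42926 yrs; D_mod = 4.89784 yrs; C = 29.91679.
Duration effect: -4.89784 × (-0.0055) = +0.026938
Convexity effect: 0.5 × 29.91679 × (-0.0055)² = +0.0004525
ΔP/P ≈ +0.026938 + 0.0004525 = +0.027391 = +2.7391%.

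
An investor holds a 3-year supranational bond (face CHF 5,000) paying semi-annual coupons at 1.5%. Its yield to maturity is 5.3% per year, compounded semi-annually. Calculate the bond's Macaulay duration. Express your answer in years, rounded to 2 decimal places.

2.94 years

Periodic yield y = 0.0265. Discount each cash flow and weight by its period:
  t   CF        PV=CF/(1+0.0265)^t    t·PV
  1        37.50        36.5319        36.5319
  2        37.50        35.5888        71.1776
  3        37.50        34.6700       104.0101
  4        37.50        33.7750       135.1000
  5        37.50        32.9031       164.5154
  6     5,037.50     4,305.8742    25,835.2452
  Σ                  4,479.3430    26,346.5802
Price P = Σ PV = 4,479.3430.
Macaulay duration = Σ(t·PV) / P = 26,346.5802 / 4,479.3430 = 5.88180 half-year periods.
In years: 5.88180 / 2 = 2.94090 years.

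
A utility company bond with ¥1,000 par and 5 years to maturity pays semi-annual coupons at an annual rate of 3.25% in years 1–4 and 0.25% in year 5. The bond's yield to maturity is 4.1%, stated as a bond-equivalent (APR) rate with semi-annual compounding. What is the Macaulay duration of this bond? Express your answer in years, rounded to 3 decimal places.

4.644 years

Periodic yield y = 0.0205. Discount each cash flow and weight by its period:
  t   CF        PV=CF/(1+0.0205)^t    t·PV
  1        16.25        15.9236        15.9236
  2        16.25        15.6037        31.2074
  3        16.25        15.2902        45.8707
  4        16.25        14.9831        59.9324
  5        16.25        14.6821        73.4105
  6        16.25        14.3872        86.3230
  7        16.25        14.0982        98.6871
  8        16.25        13.8149       110.5196
  9         1.25         1.0413         9.3721
  10    1,001.25       817.3582     8,173.5823
  Σ                    937.1825     8,704.8286
Price P = Σ PV = 937.1825.
Macaulay duration = Σ(t·PV) / P = 8,704.8286 / 937.1825 = 9.28830 half-year periods.
In years: 9.28830 / 2 = 4.64415 years.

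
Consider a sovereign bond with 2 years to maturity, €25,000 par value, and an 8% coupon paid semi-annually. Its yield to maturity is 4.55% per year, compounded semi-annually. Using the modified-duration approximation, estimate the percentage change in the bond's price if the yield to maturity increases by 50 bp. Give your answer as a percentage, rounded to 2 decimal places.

Periodic yield y = 0.02275. Modified duration first:
  t   CF        PV=CF/(1+0.02275)^t    t·PV
  1     1,000.00       977.7560       977.7560
  2     1,000.00       956.0069     1,912.0138
  3     1,000.00       934.7415     2,804.2246
  4    26,000.00    23,762.6787    95,050.7147
  Σ                 26,631.1831   100,744.7091
P = 26,631.1831; D_Mac = 3.78296 half-year periods = 1.89148 yrs; D_mod = 1.89148/(1+0.02275) = 1.84941 yrs.
ΔP/P ≈ -D_mod · Δy = -1.84941 × (+0.005) = -0.009247 = -0.9247%.

-0.92%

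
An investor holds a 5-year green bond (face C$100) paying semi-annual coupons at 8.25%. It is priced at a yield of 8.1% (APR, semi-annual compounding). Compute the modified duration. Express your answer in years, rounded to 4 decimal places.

4.0360 years

Periodic yield y = 0.0405. First find Macaulay duration:
  t   CF        PV=CF/(1+0.0405)^t    t·PV
  1        4.125         3.9644         3.9644
  2        4.125         3.8101         7.6203
  3        4.125         3.6618        10.9855
  4        4.125         3.5193        14.0772
  5        4.125         3.3823        16.9116
  6        4.125         3.2507        19.5040
  7        4.125         3.1241        21.8689
  8        4.125         3.0025        24.0202
  9        4.125         2.8857        25.9709
  10     104.125        70.0058       700.0582
  Σ                    100.6068       844.9812
P = 100.6068; Macaulay duration = 844.9812 / 100.6068 = 8.39885 half-year periods = 4.19942 years.
Modified duration = D_Mac / (1 + y) = 4.19942 / 1.0405 = 4.03597 years.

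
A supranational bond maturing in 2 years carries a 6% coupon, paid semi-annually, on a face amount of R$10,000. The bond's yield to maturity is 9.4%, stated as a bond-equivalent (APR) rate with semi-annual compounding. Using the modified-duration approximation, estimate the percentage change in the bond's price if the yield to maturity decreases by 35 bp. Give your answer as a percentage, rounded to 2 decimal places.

+0.64%

Periodic yield y = 0.047. Modified duration first:
  t   CF        PV=CF/(1+0.047)^t    t·PV
  1       300.00       286.5330       286.5330
  2       300.00       273.6704       547.3409
  3       300.00       261.3853       784.1560
  4    10,300.00     8,571.3750    34,285.5002
  Σ                  9,392.9638    35,903.5300
P = 9,392.9638; D_Mac = 3.82239 half-year periods = 1.91119 yrs; D_mod = 1.91119/(1+0.047) = 1.82540 yrs.
ΔP/P ≈ -D_mod · Δy = -1.82540 × (-0.0035) = +0.006389 = +0.6389%.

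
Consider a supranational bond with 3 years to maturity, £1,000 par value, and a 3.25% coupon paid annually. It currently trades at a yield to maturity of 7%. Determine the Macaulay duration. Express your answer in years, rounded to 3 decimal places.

2.901 years

Periodic yield y = 0.07. Discount each cash flow and weight by its year:
  t   CF        PV=CF/(1+0.07)^t    t·PV
  1        32.50        30.3738        30.3738
  2        32.50        28.3868        56.7735
  3     1,032.50       842.8276     2,528.4827
  Σ                    901.5881     2,615.6300
Price P = Σ PV = 901.5881.
Macaulay duration = Σ(t·PV) / P = 2,615.6300 / 901.5881 = 2.90114 years.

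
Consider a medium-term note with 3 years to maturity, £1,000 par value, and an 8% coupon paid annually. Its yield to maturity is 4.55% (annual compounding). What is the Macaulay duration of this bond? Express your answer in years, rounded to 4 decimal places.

Periodic yield y = 0.0455. Discount each cash flow and weight by its year:
  t   CF        PV=CF/(1+0.0455)^t    t·PV
  1        80.00        76.5184        76.5184
  2        80.00        73.1883       146.3767
  3     1,080.00       945.0432     2,835.1295
  Σ                  1,094.7499     3,058.0246
Price P = Σ PV = 1,094.7499.
Macaulay duration = Σ(t·PV) / P = 3,058.0246 / 1,094.7499 = 2.79335 years.

2.7934 years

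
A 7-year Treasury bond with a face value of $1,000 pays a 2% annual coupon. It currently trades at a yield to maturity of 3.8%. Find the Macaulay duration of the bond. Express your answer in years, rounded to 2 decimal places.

6.57 years

Periodic yield y = 0.038. Discount each cash flow and weight by its year:
  t   CF        PV=CF/(1+0.038)^t    t·PV
  1        20.00        19.2678        19.2678
  2        20.00        18.5624        37.1249
  3        20.00        17.8829        53.6487
  4        20.00        17.2282        68.9129
  5        20.00        16.5975        82.9876
  6        20.00        15.9899        95.9394
  7     1,020.00       785.6312     5,499.4181
  Σ                    891.1600     5,857.2994
Price P = Σ PV = 891.1600.
Macaulay duration = Σ(t·PV) / P = 5,857.2994 / 891.1600 = 6.57267 years.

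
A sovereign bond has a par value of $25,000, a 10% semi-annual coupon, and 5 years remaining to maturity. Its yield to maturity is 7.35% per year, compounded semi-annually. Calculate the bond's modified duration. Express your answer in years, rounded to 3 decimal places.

3.963 years

Periodic yield y = 0.03675. First find Macaulay duration:
  t   CF        PV=CF/(1+0.03675)^t    t·PV
  1     1,250.00     1,205.6909     1,205.6909
  2     1,250.00     1,162.9524     2,325.9047
  3     1,250.00     1,121.7288     3,365.1865
  4     1,250.00     1,081.9666     4,327.8662
  5     1,250.00     1,043.6138     5,218.0688
  6     1,250.00     1,006.6204     6,039.7227
  7     1,250.00       970.9385     6,796.5692
  8     1,250.00       936.5213     7,492.1704
  9     1,250.00       903.3241     8,129.9173
  10   26,250.00    18,297.3783   182,973.7831
  Σ                 27,730.7350   227,874.8797
P = 27,730.7350; Macaulay duration = 227,874.8797 / 27,730.7350 = 8.21741 half-year periods = 4.10871 years.
Modified duration = D_Mac / (1 + y) = 4.10871 / 1.03675 = 3.96306 years.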